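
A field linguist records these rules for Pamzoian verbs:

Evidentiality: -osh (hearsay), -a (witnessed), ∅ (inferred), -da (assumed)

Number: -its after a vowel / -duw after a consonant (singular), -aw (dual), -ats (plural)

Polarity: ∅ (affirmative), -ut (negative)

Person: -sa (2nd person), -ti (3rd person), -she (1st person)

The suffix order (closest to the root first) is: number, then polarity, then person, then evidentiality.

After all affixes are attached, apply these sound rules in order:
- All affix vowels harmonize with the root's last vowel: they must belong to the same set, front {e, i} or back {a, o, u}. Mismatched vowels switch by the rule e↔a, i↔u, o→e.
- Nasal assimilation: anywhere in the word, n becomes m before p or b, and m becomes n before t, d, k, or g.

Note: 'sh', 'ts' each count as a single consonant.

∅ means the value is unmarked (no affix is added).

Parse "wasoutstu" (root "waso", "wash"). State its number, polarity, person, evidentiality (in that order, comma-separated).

singular, affirmative, 3rd person, inferred

Segment: waso-its-ti.
number: -its/duw → singular.
polarity: ∅ → affirmative.
person: -ti → 3rd person.
evidentiality: ∅ → inferred.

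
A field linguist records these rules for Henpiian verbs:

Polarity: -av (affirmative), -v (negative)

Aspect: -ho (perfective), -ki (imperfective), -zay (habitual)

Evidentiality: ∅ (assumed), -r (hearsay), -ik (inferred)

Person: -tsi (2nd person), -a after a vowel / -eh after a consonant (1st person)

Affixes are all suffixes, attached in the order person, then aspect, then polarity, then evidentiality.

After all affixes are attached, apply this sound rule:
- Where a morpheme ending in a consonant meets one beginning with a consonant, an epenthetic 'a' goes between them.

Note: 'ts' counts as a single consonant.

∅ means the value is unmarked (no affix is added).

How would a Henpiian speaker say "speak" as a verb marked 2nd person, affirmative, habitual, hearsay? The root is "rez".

Attach person 2nd person -tsi → reztsi.
Attach aspect habitual -zay → reztsizay.
Attach polarity affirmative -av → reztsizayav.
Attach evidentiality hearsay -r → reztsizayavr.
Apply epenthesis: reztsizayavr → rezatsizayavar.

rezatsizayavar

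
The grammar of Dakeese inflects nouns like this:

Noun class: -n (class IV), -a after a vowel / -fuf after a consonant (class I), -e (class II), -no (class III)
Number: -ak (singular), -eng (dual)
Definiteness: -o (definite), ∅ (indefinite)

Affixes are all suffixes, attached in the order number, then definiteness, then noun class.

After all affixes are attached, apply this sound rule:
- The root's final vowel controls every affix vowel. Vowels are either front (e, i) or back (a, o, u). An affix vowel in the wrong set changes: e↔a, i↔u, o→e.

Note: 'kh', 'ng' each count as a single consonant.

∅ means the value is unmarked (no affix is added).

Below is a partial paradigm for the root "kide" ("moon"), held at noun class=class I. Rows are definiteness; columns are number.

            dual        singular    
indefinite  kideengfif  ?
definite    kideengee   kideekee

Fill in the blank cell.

Attach number singular -ak → kideak.
definiteness = indefinite: zero marking, form stays kideak.
Attach noun class class I -fuf (after consonant 'k') → kideakfuf.
Apply vowel harmony: kideakfuf → kideekfif.

kideekfif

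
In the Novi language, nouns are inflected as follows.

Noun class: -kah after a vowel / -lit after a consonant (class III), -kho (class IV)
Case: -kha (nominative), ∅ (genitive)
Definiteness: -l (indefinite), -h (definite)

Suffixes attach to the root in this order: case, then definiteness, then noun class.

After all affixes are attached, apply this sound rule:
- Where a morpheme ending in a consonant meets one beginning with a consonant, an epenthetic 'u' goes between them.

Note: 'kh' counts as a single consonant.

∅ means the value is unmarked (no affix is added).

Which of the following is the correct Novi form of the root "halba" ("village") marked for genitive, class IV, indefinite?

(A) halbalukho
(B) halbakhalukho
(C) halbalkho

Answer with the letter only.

A

case = genitive: zero marking, form stays halba.
Attach definiteness indefinite -l → halbal.
Attach noun class class IV -kho → halbalkho.
Apply epenthesis: halbalkho → halbalukho.
So the correct form is halbalukho, option (A).
(B) halbakhalukho is wrong: it uses nominative instead of genitive for case.
(C) halbalkho is wrong: it fails to apply the sound rule(s).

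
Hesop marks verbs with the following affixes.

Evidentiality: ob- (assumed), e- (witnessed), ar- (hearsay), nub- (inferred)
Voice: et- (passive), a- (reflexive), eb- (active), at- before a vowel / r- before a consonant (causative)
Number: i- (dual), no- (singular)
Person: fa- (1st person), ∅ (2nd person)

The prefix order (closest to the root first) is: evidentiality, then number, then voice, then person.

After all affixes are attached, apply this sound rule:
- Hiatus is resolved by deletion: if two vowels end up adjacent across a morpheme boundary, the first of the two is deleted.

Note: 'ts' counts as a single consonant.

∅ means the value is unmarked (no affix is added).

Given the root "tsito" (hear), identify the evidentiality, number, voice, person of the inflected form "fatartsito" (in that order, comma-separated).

hearsay, dual, causative, 1st person

Segment: fa-at-i-ar-tsito.
evidentiality: ar- → hearsay.
number: i- → dual.
voice: at/r- → causative.
person: fa- → 1st person.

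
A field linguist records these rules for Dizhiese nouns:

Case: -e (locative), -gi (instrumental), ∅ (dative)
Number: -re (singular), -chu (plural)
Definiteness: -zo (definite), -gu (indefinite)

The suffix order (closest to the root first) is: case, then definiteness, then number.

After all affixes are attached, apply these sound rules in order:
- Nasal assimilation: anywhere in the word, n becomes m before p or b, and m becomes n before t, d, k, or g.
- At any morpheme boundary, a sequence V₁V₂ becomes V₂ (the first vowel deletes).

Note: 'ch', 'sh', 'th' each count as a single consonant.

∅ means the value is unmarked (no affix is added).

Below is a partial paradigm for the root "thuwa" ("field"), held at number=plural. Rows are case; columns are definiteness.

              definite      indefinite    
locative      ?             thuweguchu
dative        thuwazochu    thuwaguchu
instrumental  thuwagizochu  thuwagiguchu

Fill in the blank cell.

Attach case locative -e → thuwae.
Attach definiteness definite -zo → thuwaezo.
Attach number plural -chu → thuwaezochu.
Nasal assimilation: no change.
Apply vowel deletion: thuwaezochu → thuwezochu.

thuwezochu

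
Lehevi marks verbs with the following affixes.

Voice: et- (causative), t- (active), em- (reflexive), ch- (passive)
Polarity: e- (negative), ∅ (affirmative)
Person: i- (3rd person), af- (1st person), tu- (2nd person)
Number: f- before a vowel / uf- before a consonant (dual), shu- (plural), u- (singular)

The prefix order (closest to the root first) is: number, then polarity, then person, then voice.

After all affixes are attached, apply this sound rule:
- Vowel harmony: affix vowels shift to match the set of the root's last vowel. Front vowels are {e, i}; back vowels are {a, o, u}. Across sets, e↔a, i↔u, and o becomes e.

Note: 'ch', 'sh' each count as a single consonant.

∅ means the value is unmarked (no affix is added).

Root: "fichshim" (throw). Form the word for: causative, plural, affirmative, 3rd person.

Attach number plural shu- → shufichshim.
polarity = affirmative: zero marking, form stays shufichshim.
Attach person 3rd person i- → ishufichshim.
Attach voice causative et- → etishufichshim.
Apply vowel harmony: etishufichshim → etishifichshim.

etishifichshim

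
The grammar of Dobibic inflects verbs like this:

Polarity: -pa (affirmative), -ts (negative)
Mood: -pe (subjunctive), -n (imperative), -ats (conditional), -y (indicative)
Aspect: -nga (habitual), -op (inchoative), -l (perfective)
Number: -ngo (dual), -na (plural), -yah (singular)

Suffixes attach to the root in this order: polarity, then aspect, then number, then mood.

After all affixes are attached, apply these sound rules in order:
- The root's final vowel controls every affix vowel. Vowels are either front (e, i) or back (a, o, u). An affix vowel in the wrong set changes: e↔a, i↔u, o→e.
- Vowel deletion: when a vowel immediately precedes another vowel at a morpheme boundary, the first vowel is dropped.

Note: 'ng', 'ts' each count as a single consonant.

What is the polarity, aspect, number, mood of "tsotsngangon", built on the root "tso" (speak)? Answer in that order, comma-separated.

Segment: tso-ts-nga-ngo-n.
polarity: -ts → negative.
aspect: -nga → habitual.
number: -ngo → dual.
mood: -n → imperative.

negative, habitual, dual, imperative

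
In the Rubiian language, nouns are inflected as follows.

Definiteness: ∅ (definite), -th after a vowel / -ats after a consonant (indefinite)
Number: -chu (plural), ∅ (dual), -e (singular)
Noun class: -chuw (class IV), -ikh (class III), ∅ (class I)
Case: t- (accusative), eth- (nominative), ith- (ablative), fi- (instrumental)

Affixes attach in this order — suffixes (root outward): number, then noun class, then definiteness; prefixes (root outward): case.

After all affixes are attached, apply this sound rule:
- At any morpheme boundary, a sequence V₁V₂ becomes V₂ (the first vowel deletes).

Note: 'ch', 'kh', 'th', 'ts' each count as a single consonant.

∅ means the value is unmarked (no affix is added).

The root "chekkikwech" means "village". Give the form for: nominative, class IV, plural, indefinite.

Attach number plural -chu → chekkikwechchu.
Attach noun class class IV -chuw → chekkikwechchuchuw.
Attach definiteness indefinite -ats (after consonant 'w') → chekkikwechchuchuwats.
Attach case nominative eth- → ethchekkikwechchuchuwats.
Vowel deletion: no change.

ethchekkikwechchuchuwats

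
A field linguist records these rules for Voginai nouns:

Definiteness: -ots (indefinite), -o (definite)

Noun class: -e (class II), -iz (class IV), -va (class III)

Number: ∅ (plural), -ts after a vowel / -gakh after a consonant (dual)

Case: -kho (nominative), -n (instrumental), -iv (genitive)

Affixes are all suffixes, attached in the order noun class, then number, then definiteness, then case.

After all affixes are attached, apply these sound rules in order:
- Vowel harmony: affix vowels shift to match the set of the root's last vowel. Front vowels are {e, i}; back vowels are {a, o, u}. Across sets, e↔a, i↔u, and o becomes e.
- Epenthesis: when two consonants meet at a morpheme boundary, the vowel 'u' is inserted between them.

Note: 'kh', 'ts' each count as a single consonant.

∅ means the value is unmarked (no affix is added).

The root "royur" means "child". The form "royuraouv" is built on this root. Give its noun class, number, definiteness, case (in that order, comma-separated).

Segment: royur-e-o-iv.
noun class: -e → class II.
number: ∅ → plural.
definiteness: -o → definite.
case: -iv → genitive.

class II, plural, definite, genitive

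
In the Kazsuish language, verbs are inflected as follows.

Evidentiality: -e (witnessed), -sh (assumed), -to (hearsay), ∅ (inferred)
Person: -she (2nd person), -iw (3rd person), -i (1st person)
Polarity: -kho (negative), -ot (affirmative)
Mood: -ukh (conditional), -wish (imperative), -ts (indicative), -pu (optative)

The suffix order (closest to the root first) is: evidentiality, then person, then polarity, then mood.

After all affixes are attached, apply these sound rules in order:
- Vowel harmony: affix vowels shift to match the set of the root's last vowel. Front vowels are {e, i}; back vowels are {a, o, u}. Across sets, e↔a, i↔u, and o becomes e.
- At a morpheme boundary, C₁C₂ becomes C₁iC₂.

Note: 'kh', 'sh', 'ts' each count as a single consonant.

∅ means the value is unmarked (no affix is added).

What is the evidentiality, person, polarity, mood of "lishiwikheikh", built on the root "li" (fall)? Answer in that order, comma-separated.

assumed, 3rd person, negative, conditional

Segment: li-sh-iw-kho-ukh.
evidentiality: -sh → assumed.
person: -iw → 3rd person.
polarity: -kho → negative.
mood: -ukh → conditional.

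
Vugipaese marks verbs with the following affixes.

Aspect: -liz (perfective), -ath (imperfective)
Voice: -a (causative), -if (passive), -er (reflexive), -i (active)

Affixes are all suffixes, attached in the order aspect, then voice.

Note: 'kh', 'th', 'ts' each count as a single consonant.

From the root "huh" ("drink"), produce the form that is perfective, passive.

Attach aspect perfective -liz → huhliz.
Attach voice passive -if → huhlizif.

huhlizif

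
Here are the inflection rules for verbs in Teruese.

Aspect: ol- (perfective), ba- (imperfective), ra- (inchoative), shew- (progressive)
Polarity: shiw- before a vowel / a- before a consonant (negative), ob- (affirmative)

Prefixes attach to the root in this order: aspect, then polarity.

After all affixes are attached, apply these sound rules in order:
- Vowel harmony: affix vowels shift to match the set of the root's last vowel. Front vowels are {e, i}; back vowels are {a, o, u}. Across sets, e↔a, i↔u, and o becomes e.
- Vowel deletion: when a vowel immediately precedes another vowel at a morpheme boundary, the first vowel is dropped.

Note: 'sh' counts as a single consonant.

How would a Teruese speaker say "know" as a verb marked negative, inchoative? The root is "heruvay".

Attach aspect inchoative ra- → raheruvay.
Attach polarity negative a- (before consonant 'r') → araheruvay.
Vowel harmony: no change.
Vowel deletion: no change.

araheruvay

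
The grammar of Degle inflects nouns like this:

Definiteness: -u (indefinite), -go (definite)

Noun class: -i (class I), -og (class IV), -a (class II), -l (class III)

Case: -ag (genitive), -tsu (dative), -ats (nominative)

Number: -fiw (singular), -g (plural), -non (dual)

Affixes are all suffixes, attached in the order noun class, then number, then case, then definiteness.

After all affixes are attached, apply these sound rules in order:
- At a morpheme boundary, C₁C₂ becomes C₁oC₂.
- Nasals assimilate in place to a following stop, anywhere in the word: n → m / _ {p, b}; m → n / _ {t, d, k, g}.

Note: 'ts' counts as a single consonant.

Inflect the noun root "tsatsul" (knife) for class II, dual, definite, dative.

tsatsulanonotsugo

Attach noun class class II -a → tsatsula.
Attach number dual -non → tsatsulanon.
Attach case dative -tsu → tsatsulanontsu.
Attach definiteness definite -go → tsatsulanontsugo.
Apply epenthesis: tsatsulanontsugo → tsatsulanonotsugo.
Nasal assimilation: no change.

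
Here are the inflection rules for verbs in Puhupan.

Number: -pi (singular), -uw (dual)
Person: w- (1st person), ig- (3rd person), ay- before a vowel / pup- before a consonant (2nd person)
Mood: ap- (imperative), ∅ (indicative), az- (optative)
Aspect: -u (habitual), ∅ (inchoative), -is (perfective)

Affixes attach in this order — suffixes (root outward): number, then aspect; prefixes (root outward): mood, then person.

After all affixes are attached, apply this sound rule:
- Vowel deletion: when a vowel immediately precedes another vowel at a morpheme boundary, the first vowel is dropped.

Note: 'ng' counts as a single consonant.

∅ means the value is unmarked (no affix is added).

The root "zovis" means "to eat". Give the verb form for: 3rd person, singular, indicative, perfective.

Attach number singular -pi → zovispi.
Attach aspect perfective -is → zovispiis.
mood = indicative: zero marking, form stays zovispiis.
Attach person 3rd person ig- → igzovispiis.
Apply vowel deletion: igzovispiis → igzovispis.

igzovispis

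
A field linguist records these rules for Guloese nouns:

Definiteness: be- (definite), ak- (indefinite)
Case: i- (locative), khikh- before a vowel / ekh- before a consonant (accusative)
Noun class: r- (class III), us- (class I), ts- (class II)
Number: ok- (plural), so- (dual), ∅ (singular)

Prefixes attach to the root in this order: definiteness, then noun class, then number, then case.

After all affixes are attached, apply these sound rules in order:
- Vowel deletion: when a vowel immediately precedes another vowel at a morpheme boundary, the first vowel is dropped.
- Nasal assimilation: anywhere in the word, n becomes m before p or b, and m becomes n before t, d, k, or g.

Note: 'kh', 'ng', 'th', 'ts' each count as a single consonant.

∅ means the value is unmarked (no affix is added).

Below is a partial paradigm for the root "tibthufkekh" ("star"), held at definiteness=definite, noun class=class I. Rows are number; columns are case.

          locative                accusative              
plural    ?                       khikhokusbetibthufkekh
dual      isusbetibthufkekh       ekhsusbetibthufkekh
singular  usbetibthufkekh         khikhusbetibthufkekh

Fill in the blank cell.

okusbetibthufkekh

Attach definiteness definite be- → betibthufkekh.
Attach noun class class I us- → usbetibthufkekh.
Attach number plural ok- → okusbetibthufkekh.
Attach case locative i- → iokusbetibthufkekh.
Apply vowel deletion: iokusbetibthufkekh → okusbetibthufkekh.
Nasal assimilation: no change.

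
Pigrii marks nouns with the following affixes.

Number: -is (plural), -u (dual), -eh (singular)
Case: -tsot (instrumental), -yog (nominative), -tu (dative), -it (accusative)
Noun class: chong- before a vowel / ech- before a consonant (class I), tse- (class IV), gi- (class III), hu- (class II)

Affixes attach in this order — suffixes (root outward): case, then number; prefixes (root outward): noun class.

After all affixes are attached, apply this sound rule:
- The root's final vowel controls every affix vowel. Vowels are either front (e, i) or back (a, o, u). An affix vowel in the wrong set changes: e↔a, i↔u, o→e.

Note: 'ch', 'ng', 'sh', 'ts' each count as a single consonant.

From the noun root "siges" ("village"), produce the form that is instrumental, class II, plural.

hisigestsetis

Attach case instrumental -tsot → sigestsot.
Attach number plural -is → sigestsotis.
Attach noun class class II hu- → husigestsotis.
Apply vowel harmony: husigestsotis → hisigestsetis.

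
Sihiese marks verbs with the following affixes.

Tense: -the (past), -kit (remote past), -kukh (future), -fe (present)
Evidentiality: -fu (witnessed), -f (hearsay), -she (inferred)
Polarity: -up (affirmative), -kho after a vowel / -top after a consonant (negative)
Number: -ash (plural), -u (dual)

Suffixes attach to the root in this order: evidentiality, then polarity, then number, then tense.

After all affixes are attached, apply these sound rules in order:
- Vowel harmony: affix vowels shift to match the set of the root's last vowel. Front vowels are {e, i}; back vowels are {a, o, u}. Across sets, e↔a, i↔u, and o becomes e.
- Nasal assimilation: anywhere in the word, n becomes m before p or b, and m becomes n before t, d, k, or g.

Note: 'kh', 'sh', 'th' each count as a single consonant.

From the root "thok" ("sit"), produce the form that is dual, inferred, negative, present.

thokshakhoufa

Attach evidentiality inferred -she → thokshe.
Attach polarity negative -kho (after vowel 'e') → thokshekho.
Attach number dual -u → thokshekhou.
Attach tense present -fe → thokshekhoufe.
Apply vowel harmony: thokshekhoufe → thokshakhoufa.
Nasal assimilation: no change.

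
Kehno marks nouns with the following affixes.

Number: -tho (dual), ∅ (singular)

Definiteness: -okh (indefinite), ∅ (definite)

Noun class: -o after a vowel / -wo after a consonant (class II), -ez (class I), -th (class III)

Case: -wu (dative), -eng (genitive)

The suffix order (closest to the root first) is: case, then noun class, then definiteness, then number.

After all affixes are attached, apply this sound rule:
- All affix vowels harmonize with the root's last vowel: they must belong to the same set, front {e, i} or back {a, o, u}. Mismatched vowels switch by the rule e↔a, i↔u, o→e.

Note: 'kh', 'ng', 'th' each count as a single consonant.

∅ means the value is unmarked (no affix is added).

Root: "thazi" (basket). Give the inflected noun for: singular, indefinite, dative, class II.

Attach case dative -wu → thaziwu.
Attach noun class class II -o (after vowel 'u') → thaziwuo.
Attach definiteness indefinite -okh → thaziwuookh.
number = singular: zero marking, form stays thaziwuookh.
Apply vowel harmony: thaziwuookh → thaziwieekh.

thaziwieekh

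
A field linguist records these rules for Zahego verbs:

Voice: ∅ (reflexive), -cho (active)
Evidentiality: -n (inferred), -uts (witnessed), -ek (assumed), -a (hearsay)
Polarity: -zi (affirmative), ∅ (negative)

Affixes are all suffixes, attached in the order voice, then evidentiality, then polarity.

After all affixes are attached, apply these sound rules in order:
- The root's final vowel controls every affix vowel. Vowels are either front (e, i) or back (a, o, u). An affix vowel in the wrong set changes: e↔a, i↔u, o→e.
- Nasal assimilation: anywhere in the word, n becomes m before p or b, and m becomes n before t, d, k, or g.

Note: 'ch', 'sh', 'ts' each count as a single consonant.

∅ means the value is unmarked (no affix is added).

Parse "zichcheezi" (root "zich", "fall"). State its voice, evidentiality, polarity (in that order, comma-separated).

Segment: zich-cho-a-zi.
voice: -cho → active.
evidentiality: -a → hearsay.
polarity: -zi → affirmative.

active, hearsay, affirmative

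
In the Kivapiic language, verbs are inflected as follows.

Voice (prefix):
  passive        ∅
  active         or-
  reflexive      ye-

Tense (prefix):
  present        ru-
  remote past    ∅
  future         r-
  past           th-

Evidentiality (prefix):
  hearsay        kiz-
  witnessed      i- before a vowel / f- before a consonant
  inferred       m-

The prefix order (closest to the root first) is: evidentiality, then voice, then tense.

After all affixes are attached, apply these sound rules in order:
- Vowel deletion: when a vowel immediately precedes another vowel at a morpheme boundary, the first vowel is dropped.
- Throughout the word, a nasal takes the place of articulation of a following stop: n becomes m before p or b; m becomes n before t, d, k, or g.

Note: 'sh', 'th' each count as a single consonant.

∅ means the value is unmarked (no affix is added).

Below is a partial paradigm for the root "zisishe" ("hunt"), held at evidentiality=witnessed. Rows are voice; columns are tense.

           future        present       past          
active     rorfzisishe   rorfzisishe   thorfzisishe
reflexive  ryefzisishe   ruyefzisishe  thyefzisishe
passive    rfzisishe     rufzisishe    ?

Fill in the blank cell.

Attach evidentiality witnessed f- (before consonant 'z') → fzisishe.
voice = passive: zero marking, form stays fzisishe.
Attach tense past th- → thfzisishe.
Vowel deletion: no change.
Nasal assimilation: no change.

thfzisishe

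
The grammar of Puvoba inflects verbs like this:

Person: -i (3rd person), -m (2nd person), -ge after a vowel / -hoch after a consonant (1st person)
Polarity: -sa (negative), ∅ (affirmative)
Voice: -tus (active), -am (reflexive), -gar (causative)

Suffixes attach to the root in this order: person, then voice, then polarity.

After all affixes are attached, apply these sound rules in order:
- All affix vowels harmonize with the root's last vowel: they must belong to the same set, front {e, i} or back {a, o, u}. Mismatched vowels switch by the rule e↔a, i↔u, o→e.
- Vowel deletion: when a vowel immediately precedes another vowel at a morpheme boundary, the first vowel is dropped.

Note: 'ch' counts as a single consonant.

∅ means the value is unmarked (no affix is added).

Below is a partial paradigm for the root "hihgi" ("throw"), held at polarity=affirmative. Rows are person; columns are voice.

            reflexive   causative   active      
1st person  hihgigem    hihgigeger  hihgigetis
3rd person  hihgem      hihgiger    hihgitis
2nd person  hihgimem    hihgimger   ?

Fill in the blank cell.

Attach person 2nd person -m → hihgim.
Attach voice active -tus → hihgimtus.
polarity = affirmative: zero marking, form stays hihgimtus.
Apply vowel harmony: hihgimtus → hihgimtis.
Vowel deletion: no change.

hihgimtis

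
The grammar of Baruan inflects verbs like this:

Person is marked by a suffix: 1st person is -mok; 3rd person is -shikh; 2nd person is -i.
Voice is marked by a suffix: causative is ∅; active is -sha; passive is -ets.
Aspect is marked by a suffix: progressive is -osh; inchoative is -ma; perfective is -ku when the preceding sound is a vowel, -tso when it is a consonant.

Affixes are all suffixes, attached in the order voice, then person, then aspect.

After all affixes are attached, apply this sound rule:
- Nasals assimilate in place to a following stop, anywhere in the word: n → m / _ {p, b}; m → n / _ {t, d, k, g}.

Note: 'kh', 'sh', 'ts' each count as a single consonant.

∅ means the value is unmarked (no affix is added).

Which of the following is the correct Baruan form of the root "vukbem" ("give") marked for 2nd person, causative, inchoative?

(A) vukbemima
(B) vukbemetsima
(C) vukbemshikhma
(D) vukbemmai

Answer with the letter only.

A

voice = causative: zero marking, form stays vukbem.
Attach person 2nd person -i → vukbemi.
Attach aspect inchoative -ma → vukbemima.
Nasal assimilation: no change.
So the correct form is vukbemima, option (A).
(B) vukbemetsima is wrong: it uses passive instead of causative for voice.
(D) vukbemmai is wrong: it has the affixes in the wrong order.
(C) vukbemshikhma is wrong: it uses 3rd person instead of 2nd person for person.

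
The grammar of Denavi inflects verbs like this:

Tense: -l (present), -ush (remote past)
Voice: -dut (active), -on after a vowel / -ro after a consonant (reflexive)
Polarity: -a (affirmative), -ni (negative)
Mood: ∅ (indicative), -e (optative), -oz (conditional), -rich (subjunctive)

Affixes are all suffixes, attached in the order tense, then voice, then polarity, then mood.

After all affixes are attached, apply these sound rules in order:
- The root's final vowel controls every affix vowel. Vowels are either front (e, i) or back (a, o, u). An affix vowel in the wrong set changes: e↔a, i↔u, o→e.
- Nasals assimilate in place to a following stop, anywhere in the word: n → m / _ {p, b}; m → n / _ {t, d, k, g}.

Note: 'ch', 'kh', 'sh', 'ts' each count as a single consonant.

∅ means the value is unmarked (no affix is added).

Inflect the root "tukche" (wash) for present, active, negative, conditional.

Attach tense present -l → tukchel.
Attach voice active -dut → tukcheldut.
Attach polarity negative -ni → tukcheldutni.
Attach mood conditional -oz → tukcheldutnioz.
Apply vowel harmony: tukcheldutnioz → tukchelditniez.
Nasal assimilation: no change.

tukchelditniez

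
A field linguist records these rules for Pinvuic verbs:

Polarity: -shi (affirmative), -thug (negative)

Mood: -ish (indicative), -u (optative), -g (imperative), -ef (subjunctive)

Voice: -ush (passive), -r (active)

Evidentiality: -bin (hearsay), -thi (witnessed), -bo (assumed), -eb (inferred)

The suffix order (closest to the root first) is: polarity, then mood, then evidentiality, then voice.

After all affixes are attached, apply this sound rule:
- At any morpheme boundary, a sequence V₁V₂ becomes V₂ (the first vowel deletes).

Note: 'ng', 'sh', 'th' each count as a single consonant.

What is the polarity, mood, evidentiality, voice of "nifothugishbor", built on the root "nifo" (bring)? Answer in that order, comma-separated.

negative, indicative, assumed, active

Segment: nifo-thug-ish-bo-r.
polarity: -thug → negative.
mood: -ish → indicative.
evidentiality: -bo → assumed.
voice: -r → active.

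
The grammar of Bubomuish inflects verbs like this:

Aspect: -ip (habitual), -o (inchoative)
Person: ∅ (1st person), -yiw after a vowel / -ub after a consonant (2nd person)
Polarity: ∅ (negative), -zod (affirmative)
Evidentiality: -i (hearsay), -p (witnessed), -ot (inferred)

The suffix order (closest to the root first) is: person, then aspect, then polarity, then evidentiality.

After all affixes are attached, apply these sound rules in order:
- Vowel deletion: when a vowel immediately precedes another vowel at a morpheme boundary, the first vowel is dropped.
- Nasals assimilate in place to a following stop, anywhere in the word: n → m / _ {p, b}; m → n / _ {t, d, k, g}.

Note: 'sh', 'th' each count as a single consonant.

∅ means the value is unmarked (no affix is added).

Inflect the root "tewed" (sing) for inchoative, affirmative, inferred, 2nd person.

Attach person 2nd person -ub (after consonant 'd') → tewedub.
Attach aspect inchoative -o → tewedubo.
Attach polarity affirmative -zod → tewedubozod.
Attach evidentiality inferred -ot → tewedubozodot.
Vowel deletion: no change.
Nasal assimilation: no change.

tewedubozodot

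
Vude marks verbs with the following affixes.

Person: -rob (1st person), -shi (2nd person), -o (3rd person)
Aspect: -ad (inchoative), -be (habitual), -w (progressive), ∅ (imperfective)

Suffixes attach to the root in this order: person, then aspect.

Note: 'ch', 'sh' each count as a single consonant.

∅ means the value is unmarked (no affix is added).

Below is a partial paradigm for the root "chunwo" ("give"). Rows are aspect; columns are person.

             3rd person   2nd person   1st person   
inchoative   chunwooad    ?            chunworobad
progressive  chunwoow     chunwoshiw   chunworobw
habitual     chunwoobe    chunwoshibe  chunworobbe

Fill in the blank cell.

chunwoshiad

Attach person 2nd person -shi → chunwoshi.
Attach aspect inchoative -ad → chunwoshiad.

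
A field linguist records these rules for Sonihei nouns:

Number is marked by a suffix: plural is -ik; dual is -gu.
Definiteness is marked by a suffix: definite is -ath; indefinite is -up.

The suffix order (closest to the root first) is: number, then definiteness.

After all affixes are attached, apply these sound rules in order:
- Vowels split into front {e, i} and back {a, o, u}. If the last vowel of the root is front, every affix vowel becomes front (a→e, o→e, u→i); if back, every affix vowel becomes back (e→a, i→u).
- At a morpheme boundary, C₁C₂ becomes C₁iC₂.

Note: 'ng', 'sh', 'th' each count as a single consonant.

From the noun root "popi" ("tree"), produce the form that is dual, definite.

popigieth

Attach number dual -gu → popigu.
Attach definiteness definite -ath → popiguath.
Apply vowel harmony: popiguath → popigieth.
Epenthesis: no change.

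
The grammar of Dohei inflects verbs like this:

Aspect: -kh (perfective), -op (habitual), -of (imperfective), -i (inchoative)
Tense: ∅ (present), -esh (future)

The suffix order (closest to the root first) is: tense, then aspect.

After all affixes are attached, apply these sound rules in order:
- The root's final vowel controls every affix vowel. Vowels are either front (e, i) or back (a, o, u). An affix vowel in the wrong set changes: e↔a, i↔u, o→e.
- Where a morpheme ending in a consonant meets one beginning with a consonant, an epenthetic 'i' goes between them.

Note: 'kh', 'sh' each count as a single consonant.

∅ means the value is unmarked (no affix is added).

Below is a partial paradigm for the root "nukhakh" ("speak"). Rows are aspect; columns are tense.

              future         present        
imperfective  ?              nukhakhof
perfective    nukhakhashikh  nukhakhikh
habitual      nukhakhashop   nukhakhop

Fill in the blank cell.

Attach tense future -esh → nukhakhesh.
Attach aspect imperfective -of → nukhakheshof.
Apply vowel harmony: nukhakheshof → nukhakhashof.
Epenthesis: no change.

nukhakhashof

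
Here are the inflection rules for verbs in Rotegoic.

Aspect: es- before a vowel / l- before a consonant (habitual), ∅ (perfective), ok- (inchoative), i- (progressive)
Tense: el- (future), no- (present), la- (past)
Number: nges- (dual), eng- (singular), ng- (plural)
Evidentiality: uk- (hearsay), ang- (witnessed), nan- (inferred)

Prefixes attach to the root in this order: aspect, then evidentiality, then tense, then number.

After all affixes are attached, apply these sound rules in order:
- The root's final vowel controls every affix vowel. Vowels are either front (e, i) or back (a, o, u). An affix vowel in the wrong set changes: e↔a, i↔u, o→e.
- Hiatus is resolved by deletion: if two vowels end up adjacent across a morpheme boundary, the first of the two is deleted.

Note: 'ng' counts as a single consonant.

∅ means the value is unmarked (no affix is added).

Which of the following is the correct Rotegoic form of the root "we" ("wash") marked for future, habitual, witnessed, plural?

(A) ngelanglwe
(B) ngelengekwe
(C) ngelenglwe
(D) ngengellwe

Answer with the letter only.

C

Attach aspect habitual l- (before consonant 'w') → lwe.
Attach evidentiality witnessed ang- → anglwe.
Attach tense future el- → elanglwe.
Attach number plural ng- → ngelanglwe.
Apply vowel harmony: ngelanglwe → ngelenglwe.
Vowel deletion: no change.
So the correct form is ngelenglwe, option (C).
(B) ngelengekwe is wrong: it uses inchoative instead of habitual for aspect.
(D) ngengellwe is wrong: it has the affixes in the wrong order.
(A) ngelanglwe is wrong: it fails to apply the sound rule(s).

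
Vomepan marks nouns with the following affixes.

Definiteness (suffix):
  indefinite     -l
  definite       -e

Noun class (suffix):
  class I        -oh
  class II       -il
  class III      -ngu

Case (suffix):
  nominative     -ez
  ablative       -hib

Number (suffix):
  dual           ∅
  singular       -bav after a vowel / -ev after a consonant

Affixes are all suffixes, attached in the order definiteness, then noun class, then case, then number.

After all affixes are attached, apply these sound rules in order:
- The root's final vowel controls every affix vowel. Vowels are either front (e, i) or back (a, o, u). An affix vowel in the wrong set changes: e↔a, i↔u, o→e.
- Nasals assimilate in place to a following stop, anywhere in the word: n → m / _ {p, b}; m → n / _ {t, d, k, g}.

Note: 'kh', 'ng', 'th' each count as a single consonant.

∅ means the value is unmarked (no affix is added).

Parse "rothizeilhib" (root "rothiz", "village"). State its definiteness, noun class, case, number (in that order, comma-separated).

Segment: rothiz-e-il-hib.
definiteness: -e → definite.
noun class: -il → class II.
case: -hib → ablative.
number: ∅ → dual.

definite, class II, ablative, dual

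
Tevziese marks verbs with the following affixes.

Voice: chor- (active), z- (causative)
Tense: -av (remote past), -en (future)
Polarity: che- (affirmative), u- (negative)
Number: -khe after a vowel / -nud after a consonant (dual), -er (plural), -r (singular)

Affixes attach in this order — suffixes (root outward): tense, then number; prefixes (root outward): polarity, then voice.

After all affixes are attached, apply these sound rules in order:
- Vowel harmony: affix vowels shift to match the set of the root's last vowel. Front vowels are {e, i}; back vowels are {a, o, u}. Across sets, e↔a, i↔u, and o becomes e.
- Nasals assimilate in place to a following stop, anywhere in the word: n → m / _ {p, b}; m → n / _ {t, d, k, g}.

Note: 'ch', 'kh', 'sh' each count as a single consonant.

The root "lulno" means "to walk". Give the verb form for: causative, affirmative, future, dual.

zchalulnoannud

Attach tense future -en → lulnoen.
Attach polarity affirmative che- → chelulnoen.
Attach voice causative z- → zchelulnoen.
Attach number dual -nud (after consonant 'n') → zchelulnoennud.
Apply vowel harmony: zchelulnoennud → zchalulnoannud.
Nasal assimilation: no change.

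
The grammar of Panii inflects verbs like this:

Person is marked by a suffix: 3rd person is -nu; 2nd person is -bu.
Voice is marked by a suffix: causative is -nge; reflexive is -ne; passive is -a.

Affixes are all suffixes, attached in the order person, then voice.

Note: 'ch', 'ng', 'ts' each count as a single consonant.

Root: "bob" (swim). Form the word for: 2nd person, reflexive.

Attach person 2nd person -bu → bobbu.
Attach voice reflexive -ne → bobbune.

bobbune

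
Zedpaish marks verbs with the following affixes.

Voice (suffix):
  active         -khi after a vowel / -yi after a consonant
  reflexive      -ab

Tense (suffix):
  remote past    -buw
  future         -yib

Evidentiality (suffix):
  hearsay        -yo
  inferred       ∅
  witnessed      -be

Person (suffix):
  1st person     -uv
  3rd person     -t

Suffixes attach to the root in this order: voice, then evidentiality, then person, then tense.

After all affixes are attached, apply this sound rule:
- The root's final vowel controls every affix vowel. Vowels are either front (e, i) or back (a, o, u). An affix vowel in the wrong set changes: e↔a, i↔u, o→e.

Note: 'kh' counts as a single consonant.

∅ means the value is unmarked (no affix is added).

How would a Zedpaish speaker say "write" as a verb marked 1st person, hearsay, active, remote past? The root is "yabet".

Attach voice active -yi (after consonant 't') → yabetyi.
Attach evidentiality hearsay -yo → yabetyiyo.
Attach person 1st person -uv → yabetyiyouv.
Attach tense remote past -buw → yabetyiyouvbuw.
Apply vowel harmony: yabetyiyouvbuw → yabetyiyeivbiw.

yabetyiyeivbiw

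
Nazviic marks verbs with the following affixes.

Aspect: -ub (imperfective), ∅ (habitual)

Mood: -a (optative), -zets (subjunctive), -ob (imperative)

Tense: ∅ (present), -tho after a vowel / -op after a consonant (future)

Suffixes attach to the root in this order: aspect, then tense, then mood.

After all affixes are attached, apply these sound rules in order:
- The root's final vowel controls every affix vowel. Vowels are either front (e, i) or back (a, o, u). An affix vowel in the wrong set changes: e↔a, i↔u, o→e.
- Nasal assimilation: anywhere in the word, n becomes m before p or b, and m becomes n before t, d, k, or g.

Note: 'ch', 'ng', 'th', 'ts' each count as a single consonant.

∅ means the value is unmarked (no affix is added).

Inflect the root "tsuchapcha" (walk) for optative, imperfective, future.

Attach aspect imperfective -ub → tsuchapchaub.
Attach tense future -op (after consonant 'b') → tsuchapchaubop.
Attach mood optative -a → tsuchapchaubopa.
Vowel harmony: no change.
Nasal assimilation: no change.

tsuchapchaubopa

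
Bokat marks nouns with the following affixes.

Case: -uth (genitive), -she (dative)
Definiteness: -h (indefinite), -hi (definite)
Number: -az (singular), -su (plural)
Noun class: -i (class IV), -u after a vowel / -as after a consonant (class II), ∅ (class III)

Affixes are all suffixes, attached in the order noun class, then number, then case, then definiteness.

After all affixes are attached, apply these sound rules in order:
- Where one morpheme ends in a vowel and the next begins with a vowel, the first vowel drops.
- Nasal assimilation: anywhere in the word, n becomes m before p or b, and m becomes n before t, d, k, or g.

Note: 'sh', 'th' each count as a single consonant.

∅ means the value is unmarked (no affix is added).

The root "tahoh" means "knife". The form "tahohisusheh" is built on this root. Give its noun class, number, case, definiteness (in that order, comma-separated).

class IV, plural, dative, indefinite

Segment: tahoh-i-su-she-h.
noun class: -i → class IV.
number: -su → plural.
case: -she → dative.
definiteness: -h → indefinite.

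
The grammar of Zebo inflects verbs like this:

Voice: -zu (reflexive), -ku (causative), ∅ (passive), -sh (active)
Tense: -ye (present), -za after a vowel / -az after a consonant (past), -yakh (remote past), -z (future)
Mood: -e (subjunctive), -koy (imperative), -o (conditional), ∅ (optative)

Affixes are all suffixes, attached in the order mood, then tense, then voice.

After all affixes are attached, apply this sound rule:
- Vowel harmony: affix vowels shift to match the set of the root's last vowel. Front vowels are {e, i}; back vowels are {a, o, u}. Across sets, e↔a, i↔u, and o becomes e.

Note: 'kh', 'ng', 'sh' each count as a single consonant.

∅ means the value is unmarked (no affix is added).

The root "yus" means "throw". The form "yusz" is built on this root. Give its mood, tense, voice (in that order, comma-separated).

optative, future, passive

Segment: yus-z.
mood: ∅ → optative.
tense: -z → future.
voice: ∅ → passive.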